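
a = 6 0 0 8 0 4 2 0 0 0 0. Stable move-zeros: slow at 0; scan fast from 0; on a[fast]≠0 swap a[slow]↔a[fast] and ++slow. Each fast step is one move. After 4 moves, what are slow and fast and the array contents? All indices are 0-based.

slow=0 fast=0: a[fast]=6≠0 swap→a[0]=6, slow++,fast++
slow=1 fast=1: a[fast]=0, fast++
slow=1 fast=2: a[fast]=0, fast++
slow=1 fast=3: a[fast]=8≠0 swap→a[1]=8, slow++,fast++

slow=2, fast=4, a=[6, 8, 0, 0, 0, 4, 2, 0, 0, 0, 0]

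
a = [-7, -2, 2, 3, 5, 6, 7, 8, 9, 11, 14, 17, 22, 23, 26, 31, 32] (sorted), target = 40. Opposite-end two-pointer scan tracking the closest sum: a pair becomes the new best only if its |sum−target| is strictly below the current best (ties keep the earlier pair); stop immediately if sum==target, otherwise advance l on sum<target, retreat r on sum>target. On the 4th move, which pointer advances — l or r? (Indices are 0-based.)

l=0 r=16: -7+32=25 d=15 *, l++
l=1 r=16: -2+32=30 d=10 *, l++
l=2 r=16: 2+32=34 d=6 *, l++
l=3 r=16: 3+32=35 d=5 *, l++

l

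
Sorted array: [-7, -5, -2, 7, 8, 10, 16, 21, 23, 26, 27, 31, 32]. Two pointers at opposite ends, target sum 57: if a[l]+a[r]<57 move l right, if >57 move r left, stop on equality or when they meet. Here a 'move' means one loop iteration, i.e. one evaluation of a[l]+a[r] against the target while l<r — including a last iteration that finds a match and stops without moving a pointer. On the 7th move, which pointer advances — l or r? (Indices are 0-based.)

[0,12] -7+32=25 <57 → l++
[1,12] -5+32=27 <57 → l++
[2,12] -2+32=30 <57 → l++
[3,12] 7+32=39 <57 → l++
[4,12] 8+32=40 <57 → l++
[5,12] 10+32=42 <57 → l++
[6,12] 16+32=48 <57 → l++

l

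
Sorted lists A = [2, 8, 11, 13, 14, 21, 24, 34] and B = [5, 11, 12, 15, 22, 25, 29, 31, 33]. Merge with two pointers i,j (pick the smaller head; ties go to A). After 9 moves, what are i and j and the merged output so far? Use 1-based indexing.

i=1 j=1: A[i]=2<=B[j]=5 take 2, i++
i=2 j=1: A[i]=8>B[j]=5 take 5, j++
i=2 j=2: A[i]=8<=B[j]=11 take 8, i++
i=3 j=2: A[i]=11<=B[j]=11 take 11, i++
i=4 j=2: A[i]=13>B[j]=11 take 11, j++
i=4 j=3: A[i]=13>B[j]=12 take 12, j++
i=4 j=4: A[i]=13<=B[j]=15 take 13, i++
i=5 j=4: A[i]=14<=B[j]=15 take 14, i++
i=6 j=4: A[i]=21>B[j]=15 take 15, j++

i=6, j=5, merged so far=[2, 5, 8, 11, 11, 12, 13, 14, 15]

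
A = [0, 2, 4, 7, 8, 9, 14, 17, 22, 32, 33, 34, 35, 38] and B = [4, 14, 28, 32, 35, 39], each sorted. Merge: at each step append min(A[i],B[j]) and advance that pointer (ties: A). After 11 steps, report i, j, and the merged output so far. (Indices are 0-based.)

[i=0,j=0] A[i]=0<=B[j]=4 take 0 → i++
[i=1,j=0] A[i]=2<=B[j]=4 take 2 → i++
[i=2,j=0] A[i]=4<=B[j]=4 take 4 → i++
[i=3,j=0] A[i]=7>B[j]=4 take 4 → j++
[i=3,j=1] A[i]=7<=B[j]=14 take 7 → i++
[i=4,j=1] A[i]=8<=B[j]=14 take 8 → i++
[i=5,j=1] A[i]=9<=B[j]=14 take 9 → i++
[i=6,j=1] A[i]=14<=B[j]=14 take 14 → i++
[i=7,j=1] A[i]=17>B[j]=14 take 14 → j++
[i=7,j=2] A[i]=17<=B[j]=28 take 17 → i++
[i=8,j=2] A[i]=22<=B[j]=28 take 22 → i++

i=9, j=2, merged so far=[0, 2, 4, 4, 7, 8, 9, 14, 14, 17, 22]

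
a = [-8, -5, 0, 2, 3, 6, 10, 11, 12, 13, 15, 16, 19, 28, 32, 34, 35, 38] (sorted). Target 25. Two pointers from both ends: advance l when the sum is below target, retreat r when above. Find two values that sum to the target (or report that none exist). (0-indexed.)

(6, 19)

l=0 r=17: -8+38=30 >25, r--
l=0 r=16: -8+35=27 >25, r--
l=0 r=15: -8+34=26 >25, r--
l=0 r=14: -8+32=24 <25, l++
l=1 r=14: -5+32=27 >25, r--
l=1 r=13: -5+28=23 <25, l++
l=2 r=13: 0+28=28 >25, r--
l=2 r=12: 0+19=19 <25, l++
l=3 r=12: 2+19=21 <25, l++
l=4 r=12: 3+19=22 <25, l++
l=5 r=12: 6+19=25, found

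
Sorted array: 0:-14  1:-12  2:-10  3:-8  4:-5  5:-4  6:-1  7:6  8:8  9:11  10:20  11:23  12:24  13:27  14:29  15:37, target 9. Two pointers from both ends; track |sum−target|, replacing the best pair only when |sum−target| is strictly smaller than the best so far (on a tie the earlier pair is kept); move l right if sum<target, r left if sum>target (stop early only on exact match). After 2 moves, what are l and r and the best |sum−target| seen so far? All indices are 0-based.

l=0, r=13, best |Δ|=6

l=0 r=15: -14+37=23 d=14 *, r--
l=0 r=14: -14+29=15 d=6 *, r--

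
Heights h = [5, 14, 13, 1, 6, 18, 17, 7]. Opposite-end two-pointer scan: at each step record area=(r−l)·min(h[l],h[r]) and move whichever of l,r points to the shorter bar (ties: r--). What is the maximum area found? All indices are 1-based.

[1,8] min(5,7)*7=35 best=35 * → l++
[2,8] min(14,7)*6=42 best=42 * → r--
[2,7] min(14,17)*5=70 best=70 * → l++
[3,7] min(13,17)*4=52 best=70 → l++
[4,7] min(1,17)*3=3 best=70 → l++
[5,7] min(6,17)*2=12 best=70 → l++
[6,7] min(18,17)*1=17 best=70 → r--

max area = 70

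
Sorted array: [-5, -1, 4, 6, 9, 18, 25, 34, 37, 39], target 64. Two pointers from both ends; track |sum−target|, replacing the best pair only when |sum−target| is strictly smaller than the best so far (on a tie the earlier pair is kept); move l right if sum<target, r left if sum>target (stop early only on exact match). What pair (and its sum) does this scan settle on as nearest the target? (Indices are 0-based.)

pair (25, 39) with sum 64 (|Δ|=0)

[0,9] -5+39=34 d=30 * → l++
[1,9] -1+39=38 d=26 * → l++
[2,9] 4+39=43 d=21 * → l++
[3,9] 6+39=45 d=19 * → l++
[4,9] 9+39=48 d=16 * → l++
[5,9] 18+39=57 d=7 * → l++
[6,9] 25+39=64 d=0 * → stop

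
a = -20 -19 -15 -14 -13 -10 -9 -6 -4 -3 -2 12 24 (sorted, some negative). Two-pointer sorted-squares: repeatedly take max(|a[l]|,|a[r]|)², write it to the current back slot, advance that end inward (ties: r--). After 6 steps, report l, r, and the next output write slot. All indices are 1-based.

l=6, r=12, next write slot=7

l=1 r=13: |-20|<=|24| out[13]=576, r--
l=1 r=12: |-20|>|12| out[12]=400, l++
l=2 r=12: |-19|>|12| out[11]=361, l++
l=3 r=12: |-15|>|12| out[10]=225, l++
l=4 r=12: |-14|>|12| out[9]=196, l++
l=5 r=12: |-13|>|12| out[8]=169, l++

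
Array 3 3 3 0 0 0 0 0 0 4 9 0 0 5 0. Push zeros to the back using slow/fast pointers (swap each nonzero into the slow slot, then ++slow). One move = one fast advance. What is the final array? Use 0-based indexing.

slow=0 fast=0: a[fast]=3≠0 swap→a[0]=3, slow++,fast++
slow=1 fast=1: a[fast]=3≠0 swap→a[1]=3, slow++,fast++
slow=2 fast=2: a[fast]=3≠0 swap→a[2]=3, slow++,fast++
slow=3 fast=3: a[fast]=0, fast++
slow=3 fast=4: a[fast]=0, fast++
slow=3 fast=5: a[fast]=0, fast++
slow=3 fast=6: a[fast]=0, fast++
slow=3 fast=7: a[fast]=0, fast++
slow=3 fast=8: a[fast]=0, fast++
slow=3 fast=9: a[fast]=4≠0 swap→a[3]=4, slow++,fast++
slow=4 fast=10: a[fast]=9≠0 swap→a[4]=9, slow++,fast++
slow=5 fast=11: a[fast]=0, fast++
slow=5 fast=12: a[fast]=0, fast++
slow=5 fast=13: a[fast]=5≠0 swap→a[5]=5, slow++,fast++
slow=6 fast=14: a[fast]=0, fast++

[3, 3, 3, 4, 9, 5, 0, 0, 0, 0, 0, 0, 0, 0, 0]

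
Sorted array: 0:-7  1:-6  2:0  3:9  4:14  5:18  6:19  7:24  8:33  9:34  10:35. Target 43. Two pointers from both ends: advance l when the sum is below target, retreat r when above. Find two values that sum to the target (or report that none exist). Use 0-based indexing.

[0,10] -7+35=28 <43 → l++
[1,10] -6+35=29 <43 → l++
[2,10] 0+35=35 <43 → l++
[3,10] 9+35=44 >43 → r--
[3,9] 9+34=43 → found

(9, 34)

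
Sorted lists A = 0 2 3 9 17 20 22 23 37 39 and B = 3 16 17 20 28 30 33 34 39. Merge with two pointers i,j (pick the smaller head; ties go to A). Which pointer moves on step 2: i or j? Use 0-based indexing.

i

[i=0,j=0] A[i]=0<=B[j]=3 take 0 → i++
[i=1,j=0] A[i]=2<=B[j]=3 take 2 → i++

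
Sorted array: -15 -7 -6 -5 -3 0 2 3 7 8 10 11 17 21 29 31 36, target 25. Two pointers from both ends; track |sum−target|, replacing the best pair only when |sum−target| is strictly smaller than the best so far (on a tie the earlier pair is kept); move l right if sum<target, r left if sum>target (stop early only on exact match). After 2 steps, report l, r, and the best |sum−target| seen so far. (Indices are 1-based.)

l=1 r=17: -15+36=21 d=4 *, l++
l=2 r=17: -7+36=29 d=4, r--

l=2, r=16, best |Δ|=4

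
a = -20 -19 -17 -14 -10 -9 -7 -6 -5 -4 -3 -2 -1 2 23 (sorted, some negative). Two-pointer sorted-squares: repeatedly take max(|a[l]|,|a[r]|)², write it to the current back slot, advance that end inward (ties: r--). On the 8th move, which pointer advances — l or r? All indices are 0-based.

l=0 r=14: |-20|<=|23| out[14]=529, r--
l=0 r=13: |-20|>|2| out[13]=400, l++
l=1 r=13: |-19|>|2| out[12]=361, l++
l=2 r=13: |-17|>|2| out[11]=289, l++
l=3 r=13: |-14|>|2| out[10]=196, l++
l=4 r=13: |-10|>|2| out[9]=100, l++
l=5 r=13: |-9|>|2| out[8]=81, l++
l=6 r=13: |-7|>|2| out[7]=49, l++

l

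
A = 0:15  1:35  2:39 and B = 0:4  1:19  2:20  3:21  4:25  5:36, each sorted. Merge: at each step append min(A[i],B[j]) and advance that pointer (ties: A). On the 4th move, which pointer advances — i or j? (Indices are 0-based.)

j

i=0 j=0: A[i]=15>B[j]=4 take 4, j++
i=0 j=1: A[i]=15<=B[j]=19 take 15, i++
i=1 j=1: A[i]=35>B[j]=19 take 19, j++
i=1 j=2: A[i]=35>B[j]=20 take 20, j++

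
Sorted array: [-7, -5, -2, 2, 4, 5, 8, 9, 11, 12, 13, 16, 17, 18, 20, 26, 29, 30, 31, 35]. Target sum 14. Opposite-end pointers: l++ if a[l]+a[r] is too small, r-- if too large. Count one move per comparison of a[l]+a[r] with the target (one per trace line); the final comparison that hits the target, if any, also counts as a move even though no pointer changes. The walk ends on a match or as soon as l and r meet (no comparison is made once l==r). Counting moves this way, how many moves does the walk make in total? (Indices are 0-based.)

11 moves

[0,19] -7+35=28 >14 → r--
[0,18] -7+31=24 >14 → r--
[0,17] -7+30=23 >14 → r--
[0,16] -7+29=22 >14 → r--
[0,15] -7+26=19 >14 → r--
[0,14] -7+20=13 <14 → l++
[1,14] -5+20=15 >14 → r--
[1,13] -5+18=13 <14 → l++
[2,13] -2+18=16 >14 → r--
[2,12] -2+17=15 >14 → r--
[2,11] -2+16=14 → found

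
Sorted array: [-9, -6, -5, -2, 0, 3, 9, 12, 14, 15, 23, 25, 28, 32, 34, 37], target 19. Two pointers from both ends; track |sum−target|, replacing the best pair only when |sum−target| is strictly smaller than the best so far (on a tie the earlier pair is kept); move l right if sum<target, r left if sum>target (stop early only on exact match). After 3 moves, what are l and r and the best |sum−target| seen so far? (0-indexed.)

l=0 r=15: -9+37=28 d=9 *, r--
l=0 r=14: -9+34=25 d=6 *, r--
l=0 r=13: -9+32=23 d=4 *, r--

l=0, r=12, best |Δ|=4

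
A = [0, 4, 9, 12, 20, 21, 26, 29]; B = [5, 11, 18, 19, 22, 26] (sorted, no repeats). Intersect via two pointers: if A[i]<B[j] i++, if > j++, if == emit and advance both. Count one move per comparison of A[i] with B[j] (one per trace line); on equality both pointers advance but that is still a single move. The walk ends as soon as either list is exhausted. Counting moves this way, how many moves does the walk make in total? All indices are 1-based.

12 moves

i=1 j=1: 0<5, i++
i=2 j=1: 4<5, i++
i=3 j=1: 9>5, j++
i=3 j=2: 9<11, i++
i=4 j=2: 12>11, j++
i=4 j=3: 12<18, i++
i=5 j=3: 20>18, j++
i=5 j=4: 20>19, j++
i=5 j=5: 20<22, i++
i=6 j=5: 21<22, i++
i=7 j=5: 26>22, j++
i=7 j=6: 26==26 emit, i++,j++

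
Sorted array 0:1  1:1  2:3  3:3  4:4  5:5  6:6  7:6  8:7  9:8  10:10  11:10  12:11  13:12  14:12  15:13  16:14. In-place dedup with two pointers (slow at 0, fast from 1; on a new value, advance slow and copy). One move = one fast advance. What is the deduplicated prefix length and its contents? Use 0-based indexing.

(s=0,f=1) a[fast]=1=a[slow] dup → fast++
(s=0,f=2) a[fast]=3≠a[slow]=1 write a[1]=3 → slow++,fast++
(s=1,f=3) a[fast]=3=a[slow] dup → fast++
(s=1,f=4) a[fast]=4≠a[slow]=3 write a[2]=4 → slow++,fast++
(s=2,f=5) a[fast]=5≠a[slow]=4 write a[3]=5 → slow++,fast++
(s=3,f=6) a[fast]=6≠a[slow]=5 write a[4]=6 → slow++,fast++
(s=4,f=7) a[fast]=6=a[slow] dup → fast++
(s=4,f=8) a[fast]=7≠a[slow]=6 write a[5]=7 → slow++,fast++
(s=5,f=9) a[fast]=8≠a[slow]=7 write a[6]=8 → slow++,fast++
(s=6,f=10) a[fast]=10≠a[slow]=8 write a[7]=10 → slow++,fast++
(s=7,f=11) a[fast]=10=a[slow] dup → fast++
(s=7,f=12) a[fast]=11≠a[slow]=10 write a[8]=11 → slow++,fast++
(s=8,f=13) a[fast]=12≠a[slow]=11 write a[9]=12 → slow++,fast++
(s=9,f=14) a[fast]=12=a[slow] dup → fast++
(s=9,f=15) a[fast]=13≠a[slow]=12 write a[10]=13 → slow++,fast++
(s=10,f=16) a[fast]=14≠a[slow]=13 write a[11]=14 → slow++,fast++

length 12; prefix = [1, 3, 4, 5, 6, 7, 8, 10, 11, 12, 13, 14]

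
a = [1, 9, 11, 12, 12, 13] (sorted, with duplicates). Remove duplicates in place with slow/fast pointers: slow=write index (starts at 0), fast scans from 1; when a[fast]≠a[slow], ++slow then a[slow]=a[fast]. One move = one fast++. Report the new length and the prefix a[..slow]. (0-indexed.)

slow=0 fast=1: a[fast]=9≠a[slow]=1 write a[1]=9, slow++,fast++
slow=1 fast=2: a[fast]=11≠a[slow]=9 write a[2]=11, slow++,fast++
slow=2 fast=3: a[fast]=12≠a[slow]=11 write a[3]=12, slow++,fast++
slow=3 fast=4: a[fast]=12=a[slow] dup, fast++
slow=3 fast=5: a[fast]=13≠a[slow]=12 write a[4]=13, slow++,fast++

length 5; prefix = [1, 9, 11, 12, 13]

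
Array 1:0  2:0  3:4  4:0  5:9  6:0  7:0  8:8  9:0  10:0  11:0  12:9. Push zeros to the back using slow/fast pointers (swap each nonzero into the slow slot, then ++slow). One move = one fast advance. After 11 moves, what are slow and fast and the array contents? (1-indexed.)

slow=4, fast=12, a=[4, 9, 8, 0, 0, 0, 0, 0, 0, 0, 0, 9]

slow=1 fast=1: a[fast]=0, fast++
slow=1 fast=2: a[fast]=0, fast++
slow=1 fast=3: a[fast]=4≠0 swap→a[1]=4, slow++,fast++
slow=2 fast=4: a[fast]=0, fast++
slow=2 fast=5: a[fast]=9≠0 swap→a[2]=9, slow++,fast++
slow=3 fast=6: a[fast]=0, fast++
slow=3 fast=7: a[fast]=0, fast++
slow=3 fast=8: a[fast]=8≠0 swap→a[3]=8, slow++,fast++
slow=4 fast=9: a[fast]=0, fast++
slow=4 fast=10: a[fast]=0, fast++
slow=4 fast=11: a[fast]=0, fast++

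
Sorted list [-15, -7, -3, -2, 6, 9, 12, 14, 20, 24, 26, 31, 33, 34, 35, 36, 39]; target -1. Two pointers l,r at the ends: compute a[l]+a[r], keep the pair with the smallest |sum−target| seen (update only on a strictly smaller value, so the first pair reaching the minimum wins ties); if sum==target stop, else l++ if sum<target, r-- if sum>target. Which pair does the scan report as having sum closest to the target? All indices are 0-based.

pair (-15, 14) with sum -1 (|Δ|=0)

[0,16] -15+39=24 d=25 * → r--
[0,15] -15+36=21 d=22 * → r--
[0,14] -15+35=20 d=21 * → r--
[0,13] -15+34=19 d=20 * → r--
[0,12] -15+33=18 d=19 * → r--
[0,11] -15+31=16 d=17 * → r--
[0,10] -15+26=11 d=12 * → r--
[0,9] -15+24=9 d=10 * → r--
[0,8] -15+20=5 d=6 * → r--
[0,7] -15+14=-1 d=0 * → stop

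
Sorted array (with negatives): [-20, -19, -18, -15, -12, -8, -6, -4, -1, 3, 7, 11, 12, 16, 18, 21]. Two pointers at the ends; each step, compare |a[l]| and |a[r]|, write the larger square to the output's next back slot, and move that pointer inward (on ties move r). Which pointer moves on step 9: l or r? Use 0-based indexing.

l

[0,15] |-20|<=|21| out[15]=441 → r--
[0,14] |-20|>|18| out[14]=400 → l++
[1,14] |-19|>|18| out[13]=361 → l++
[2,14] |-18|<=|18| out[12]=324 → r--
[2,13] |-18|>|16| out[11]=324 → l++
[3,13] |-15|<=|16| out[10]=256 → r--
[3,12] |-15|>|12| out[9]=225 → l++
[4,12] |-12|<=|12| out[8]=144 → r--
[4,11] |-12|>|11| out[7]=144 → l++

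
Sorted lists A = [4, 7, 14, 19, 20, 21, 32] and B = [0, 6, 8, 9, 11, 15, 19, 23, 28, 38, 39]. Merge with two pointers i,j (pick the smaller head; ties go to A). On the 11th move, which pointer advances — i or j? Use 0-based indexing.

[i=0,j=0] A[i]=4>B[j]=0 take 0 → j++
[i=0,j=1] A[i]=4<=B[j]=6 take 4 → i++
[i=1,j=1] A[i]=7>B[j]=6 take 6 → j++
[i=1,j=2] A[i]=7<=B[j]=8 take 7 → i++
[i=2,j=2] A[i]=14>B[j]=8 take 8 → j++
[i=2,j=3] A[i]=14>B[j]=9 take 9 → j++
[i=2,j=4] A[i]=14>B[j]=11 take 11 → j++
[i=2,j=5] A[i]=14<=B[j]=15 take 14 → i++
[i=3,j=5] A[i]=19>B[j]=15 take 15 → j++
[i=3,j=6] A[i]=19<=B[j]=19 take 19 → i++
[i=4,j=6] A[i]=20>B[j]=19 take 19 → j++

j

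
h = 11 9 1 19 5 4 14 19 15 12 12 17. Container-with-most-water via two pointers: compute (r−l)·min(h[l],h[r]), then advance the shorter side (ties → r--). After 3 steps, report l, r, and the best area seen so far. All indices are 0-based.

l=3, r=11, best area=121

[0,11] min(11,17)*11=121 best=121 * → l++
[1,11] min(9,17)*10=90 best=121 → l++
[2,11] min(1,17)*9=9 best=121 → l++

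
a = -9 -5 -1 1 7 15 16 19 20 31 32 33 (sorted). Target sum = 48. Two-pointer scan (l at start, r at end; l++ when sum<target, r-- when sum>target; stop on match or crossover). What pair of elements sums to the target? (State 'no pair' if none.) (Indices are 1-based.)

[1,12] -9+33=24 <48 → l++
[2,12] -5+33=28 <48 → l++
[3,12] -1+33=32 <48 → l++
[4,12] 1+33=34 <48 → l++
[5,12] 7+33=40 <48 → l++
[6,12] 15+33=48 → found

(15, 33)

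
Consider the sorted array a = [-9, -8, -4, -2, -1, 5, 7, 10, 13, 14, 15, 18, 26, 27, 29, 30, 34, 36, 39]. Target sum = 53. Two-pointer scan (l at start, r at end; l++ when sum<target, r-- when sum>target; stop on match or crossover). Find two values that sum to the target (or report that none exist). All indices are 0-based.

(14, 39)

l=0 r=18: -9+39=30 <53, l++
l=1 r=18: -8+39=31 <53, l++
l=2 r=18: -4+39=35 <53, l++
l=3 r=18: -2+39=37 <53, l++
l=4 r=18: -1+39=38 <53, l++
l=5 r=18: 5+39=44 <53, l++
l=6 r=18: 7+39=46 <53, l++
l=7 r=18: 10+39=49 <53, l++
l=8 r=18: 13+39=52 <53, l++
l=9 r=18: 14+39=53, found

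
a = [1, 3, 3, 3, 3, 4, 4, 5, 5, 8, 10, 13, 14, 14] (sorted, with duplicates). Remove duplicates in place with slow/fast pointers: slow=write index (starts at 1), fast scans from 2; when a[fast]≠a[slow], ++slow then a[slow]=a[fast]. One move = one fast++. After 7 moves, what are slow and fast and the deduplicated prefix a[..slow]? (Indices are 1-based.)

slow=1 fast=2: a[fast]=3≠a[slow]=1 write a[2]=3, slow++,fast++
slow=2 fast=3: a[fast]=3=a[slow] dup, fast++
slow=2 fast=4: a[fast]=3=a[slow] dup, fast++
slow=2 fast=5: a[fast]=3=a[slow] dup, fast++
slow=2 fast=6: a[fast]=4≠a[slow]=3 write a[3]=4, slow++,fast++
slow=3 fast=7: a[fast]=4=a[slow] dup, fast++
slow=3 fast=8: a[fast]=5≠a[slow]=4 write a[4]=5, slow++,fast++

slow=4, fast=9, prefix=[1, 3, 4, 5]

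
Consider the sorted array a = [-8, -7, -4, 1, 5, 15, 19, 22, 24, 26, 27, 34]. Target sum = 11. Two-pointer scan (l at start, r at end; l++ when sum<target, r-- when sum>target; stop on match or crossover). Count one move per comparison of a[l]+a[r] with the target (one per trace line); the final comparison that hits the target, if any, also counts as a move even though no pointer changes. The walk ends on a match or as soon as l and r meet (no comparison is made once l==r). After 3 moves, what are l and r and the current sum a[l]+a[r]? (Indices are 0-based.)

[0,11] -8+34=26 >11 → r--
[0,10] -8+27=19 >11 → r--
[0,9] -8+26=18 >11 → r--

l=0, r=8, sum=16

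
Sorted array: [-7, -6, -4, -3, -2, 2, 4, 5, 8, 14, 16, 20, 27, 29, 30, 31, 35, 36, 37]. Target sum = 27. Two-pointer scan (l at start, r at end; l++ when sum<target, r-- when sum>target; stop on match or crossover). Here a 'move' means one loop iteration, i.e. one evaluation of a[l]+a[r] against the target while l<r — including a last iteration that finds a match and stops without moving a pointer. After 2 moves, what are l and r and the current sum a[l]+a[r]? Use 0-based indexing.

l=0 r=18: -7+37=30 >27, r--
l=0 r=17: -7+36=29 >27, r--

l=0, r=16, sum=28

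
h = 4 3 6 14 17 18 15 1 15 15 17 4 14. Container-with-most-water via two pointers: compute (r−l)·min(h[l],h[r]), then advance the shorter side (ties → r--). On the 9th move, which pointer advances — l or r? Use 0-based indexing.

[0,12] min(4,14)*12=48 best=48 * → l++
[1,12] min(3,14)*11=33 best=48 → l++
[2,12] min(6,14)*10=60 best=60 * → l++
[3,12] min(14,14)*9=126 best=126 * → r--
[3,11] min(14,4)*8=32 best=126 → r--
[3,10] min(14,17)*7=98 best=126 → l++
[4,10] min(17,17)*6=102 best=126 → r--
[4,9] min(17,15)*5=75 best=126 → r--
[4,8] min(17,15)*4=60 best=126 → r--

r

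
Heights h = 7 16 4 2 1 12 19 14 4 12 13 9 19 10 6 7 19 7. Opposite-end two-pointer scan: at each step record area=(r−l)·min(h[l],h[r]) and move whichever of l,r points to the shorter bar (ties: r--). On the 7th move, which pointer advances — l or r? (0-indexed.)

[0,17] min(7,7)*17=119 best=119 * → r--
[0,16] min(7,19)*16=112 best=119 → l++
[1,16] min(16,19)*15=240 best=240 * → l++
[2,16] min(4,19)*14=56 best=240 → l++
[3,16] min(2,19)*13=26 best=240 → l++
[4,16] min(1,19)*12=12 best=240 → l++
[5,16] min(12,19)*11=132 best=240 → l++

l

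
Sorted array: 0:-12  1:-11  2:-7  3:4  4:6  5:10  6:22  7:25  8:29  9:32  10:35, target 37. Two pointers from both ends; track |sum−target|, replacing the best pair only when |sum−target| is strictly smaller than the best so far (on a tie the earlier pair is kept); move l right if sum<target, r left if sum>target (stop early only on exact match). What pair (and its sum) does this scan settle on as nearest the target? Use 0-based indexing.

l=0 r=10: -12+35=23 d=14 *, l++
l=1 r=10: -11+35=24 d=13 *, l++
l=2 r=10: -7+35=28 d=9 *, l++
l=3 r=10: 4+35=39 d=2 *, r--
l=3 r=9: 4+32=36 d=1 *, l++
l=4 r=9: 6+32=38 d=1, r--
l=4 r=8: 6+29=35 d=2, l++
l=5 r=8: 10+29=39 d=2, r--
l=5 r=7: 10+25=35 d=2, l++
l=6 r=7: 22+25=47 d=10, r--

pair (4, 32) with sum 36 (|Δ|=1)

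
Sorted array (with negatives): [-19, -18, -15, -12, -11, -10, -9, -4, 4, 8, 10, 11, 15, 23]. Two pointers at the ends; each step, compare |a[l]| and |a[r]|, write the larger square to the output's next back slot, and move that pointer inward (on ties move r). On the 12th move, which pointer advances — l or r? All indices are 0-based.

l=0 r=13: |-19|<=|23| out[13]=529, r--
l=0 r=12: |-19|>|15| out[12]=361, l++
l=1 r=12: |-18|>|15| out[11]=324, l++
l=2 r=12: |-15|<=|15| out[10]=225, r--
l=2 r=11: |-15|>|11| out[9]=225, l++
l=3 r=11: |-12|>|11| out[8]=144, l++
l=4 r=11: |-11|<=|11| out[7]=121, r--
l=4 r=10: |-11|>|10| out[6]=121, l++
l=5 r=10: |-10|<=|10| out[5]=100, r--
l=5 r=9: |-10|>|8| out[4]=100, l++
l=6 r=9: |-9|>|8| out[3]=81, l++
l=7 r=9: |-4|<=|8| out[2]=64, r--

r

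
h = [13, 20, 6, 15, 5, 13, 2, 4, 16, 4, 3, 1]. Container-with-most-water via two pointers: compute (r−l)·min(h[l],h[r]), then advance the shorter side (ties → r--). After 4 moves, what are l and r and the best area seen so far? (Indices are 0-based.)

l=1, r=8, best area=104

[0,11] min(13,1)*11=11 best=11 * → r--
[0,10] min(13,3)*10=30 best=30 * → r--
[0,9] min(13,4)*9=36 best=36 * → r--
[0,8] min(13,16)*8=104 best=104 * → l++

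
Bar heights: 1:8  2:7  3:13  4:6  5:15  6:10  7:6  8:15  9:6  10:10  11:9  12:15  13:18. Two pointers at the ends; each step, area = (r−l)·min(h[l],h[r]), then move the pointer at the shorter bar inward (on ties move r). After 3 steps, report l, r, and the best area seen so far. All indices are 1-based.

l=1 r=13: min(8,18)*12=96 best=96 *, l++
l=2 r=13: min(7,18)*11=77 best=96, l++
l=3 r=13: min(13,18)*10=130 best=130 *, l++

l=4, r=13, best area=130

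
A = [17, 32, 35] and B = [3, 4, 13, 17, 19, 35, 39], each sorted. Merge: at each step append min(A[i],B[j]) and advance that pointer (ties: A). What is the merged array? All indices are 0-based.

i=0 j=0: A[i]=17>B[j]=3 take 3, j++
i=0 j=1: A[i]=17>B[j]=4 take 4, j++
i=0 j=2: A[i]=17>B[j]=13 take 13, j++
i=0 j=3: A[i]=17<=B[j]=17 take 17, i++
i=1 j=3: A[i]=32>B[j]=17 take 17, j++
i=1 j=4: A[i]=32>B[j]=19 take 19, j++
i=1 j=5: A[i]=32<=B[j]=35 take 32, i++
i=2 j=5: A[i]=35<=B[j]=35 take 35, i++
i=3 j=5: A done, take B[j]=35, j++
i=3 j=6: A done, take B[j]=39, j++

[3, 4, 13, 17, 17, 19, 32, 35, 35, 39]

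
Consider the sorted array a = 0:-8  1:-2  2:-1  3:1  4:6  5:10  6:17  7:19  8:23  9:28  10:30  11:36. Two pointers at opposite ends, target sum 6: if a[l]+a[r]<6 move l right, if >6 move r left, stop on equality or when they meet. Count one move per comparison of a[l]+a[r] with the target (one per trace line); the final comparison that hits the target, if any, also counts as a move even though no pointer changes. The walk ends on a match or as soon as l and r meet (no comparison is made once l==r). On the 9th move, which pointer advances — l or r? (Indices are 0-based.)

l

l=0 r=11: -8+36=28 >6, r--
l=0 r=10: -8+30=22 >6, r--
l=0 r=9: -8+28=20 >6, r--
l=0 r=8: -8+23=15 >6, r--
l=0 r=7: -8+19=11 >6, r--
l=0 r=6: -8+17=9 >6, r--
l=0 r=5: -8+10=2 <6, l++
l=1 r=5: -2+10=8 >6, r--
l=1 r=4: -2+6=4 <6, l++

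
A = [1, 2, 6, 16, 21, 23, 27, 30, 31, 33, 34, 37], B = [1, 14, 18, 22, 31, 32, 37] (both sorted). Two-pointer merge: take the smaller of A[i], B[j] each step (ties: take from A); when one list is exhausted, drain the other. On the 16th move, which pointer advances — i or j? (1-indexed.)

[i=1,j=1] A[i]=1<=B[j]=1 take 1 → i++
[i=2,j=1] A[i]=2>B[j]=1 take 1 → j++
[i=2,j=2] A[i]=2<=B[j]=14 take 2 → i++
[i=3,j=2] A[i]=6<=B[j]=14 take 6 → i++
[i=4,j=2] A[i]=16>B[j]=14 take 14 → j++
[i=4,j=3] A[i]=16<=B[j]=18 take 16 → i++
[i=5,j=3] A[i]=21>B[j]=18 take 18 → j++
[i=5,j=4] A[i]=21<=B[j]=22 take 21 → i++
[i=6,j=4] A[i]=23>B[j]=22 take 22 → j++
[i=6,j=5] A[i]=23<=B[j]=31 take 23 → i++
[i=7,j=5] A[i]=27<=B[j]=31 take 27 → i++
[i=8,j=5] A[i]=30<=B[j]=31 take 30 → i++
[i=9,j=5] A[i]=31<=B[j]=31 take 31 → i++
[i=10,j=5] A[i]=33>B[j]=31 take 31 → j++
[i=10,j=6] A[i]=33>B[j]=32 take 32 → j++
[i=10,j=7] A[i]=33<=B[j]=37 take 33 → i++

i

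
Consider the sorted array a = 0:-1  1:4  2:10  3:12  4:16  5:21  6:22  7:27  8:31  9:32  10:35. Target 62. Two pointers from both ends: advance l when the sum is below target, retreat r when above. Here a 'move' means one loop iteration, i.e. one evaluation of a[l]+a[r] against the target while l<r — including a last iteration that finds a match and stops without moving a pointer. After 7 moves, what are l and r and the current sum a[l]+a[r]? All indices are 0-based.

[0,10] -1+35=34 <62 → l++
[1,10] 4+35=39 <62 → l++
[2,10] 10+35=45 <62 → l++
[3,10] 12+35=47 <62 → l++
[4,10] 16+35=51 <62 → l++
[5,10] 21+35=56 <62 → l++
[6,10] 22+35=57 <62 → l++

l=7, r=10, sum=62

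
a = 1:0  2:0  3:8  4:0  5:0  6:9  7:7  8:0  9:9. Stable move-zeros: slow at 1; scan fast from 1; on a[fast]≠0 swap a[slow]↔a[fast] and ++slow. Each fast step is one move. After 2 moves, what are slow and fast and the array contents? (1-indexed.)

slow=1, fast=3, a=[0, 0, 8, 0, 0, 9, 7, 0, 9]

(s=1,f=1) a[fast]=0 → fast++
(s=1,f=2) a[fast]=0 → fast++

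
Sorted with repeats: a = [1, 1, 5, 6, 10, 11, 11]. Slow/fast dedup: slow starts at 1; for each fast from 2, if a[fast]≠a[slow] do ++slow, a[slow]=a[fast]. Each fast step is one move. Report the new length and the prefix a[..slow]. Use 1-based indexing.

(s=1,f=2) a[fast]=1=a[slow] dup → fast++
(s=1,f=3) a[fast]=5≠a[slow]=1 write a[2]=5 → slow++,fast++
(s=2,f=4) a[fast]=6≠a[slow]=5 write a[3]=6 → slow++,fast++
(s=3,f=5) a[fast]=10≠a[slow]=6 write a[4]=10 → slow++,fast++
(s=4,f=6) a[fast]=11≠a[slow]=10 write a[5]=11 → slow++,fast++
(s=5,f=7) a[fast]=11=a[slow] dup → fast++

length 5; prefix = [1, 5, 6, 10, 11]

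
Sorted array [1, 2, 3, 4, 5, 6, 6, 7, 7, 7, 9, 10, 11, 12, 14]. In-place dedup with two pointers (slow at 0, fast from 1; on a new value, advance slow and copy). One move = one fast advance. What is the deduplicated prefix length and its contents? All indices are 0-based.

length 12; prefix = [1, 2, 3, 4, 5, 6, 7, 9, 10, 11, 12, 14]

(s=0,f=1) a[fast]=2≠a[slow]=1 write a[1]=2 → slow++,fast++
(s=1,f=2) a[fast]=3≠a[slow]=2 write a[2]=3 → slow++,fast++
(s=2,f=3) a[fast]=4≠a[slow]=3 write a[3]=4 → slow++,fast++
(s=3,f=4) a[fast]=5≠a[slow]=4 write a[4]=5 → slow++,fast++
(s=4,f=5) a[fast]=6≠a[slow]=5 write a[5]=6 → slow++,fast++
(s=5,f=6) a[fast]=6=a[slow] dup → fast++
(s=5,f=7) a[fast]=7≠a[slow]=6 write a[6]=7 → slow++,fast++
(s=6,f=8) a[fast]=7=a[slow] dup → fast++
(s=6,f=9) a[fast]=7=a[slow] dup → fast++
(s=6,f=10) a[fast]=9≠a[slow]=7 write a[7]=9 → slow++,fast++
(s=7,f=11) a[fast]=10≠a[slow]=9 write a[8]=10 → slow++,fast++
(s=8,f=12) a[fast]=11≠a[slow]=10 write a[9]=11 → slow++,fast++
(s=9,f=13) a[fast]=12≠a[slow]=11 write a[10]=12 → slow++,fast++
(s=10,f=14) a[fast]=14≠a[slow]=12 write a[11]=14 → slow++,fast++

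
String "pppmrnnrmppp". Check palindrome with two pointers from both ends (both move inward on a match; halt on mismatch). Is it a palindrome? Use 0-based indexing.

palindrome

[0,11] 'p'=='p' → l++,r--
[1,10] 'p'=='p' → l++,r--
[2,9] 'p'=='p' → l++,r--
[3,8] 'm'=='m' → l++,r--
[4,7] 'r'=='r' → l++,r--
[5,6] 'n'=='n' → l++,r--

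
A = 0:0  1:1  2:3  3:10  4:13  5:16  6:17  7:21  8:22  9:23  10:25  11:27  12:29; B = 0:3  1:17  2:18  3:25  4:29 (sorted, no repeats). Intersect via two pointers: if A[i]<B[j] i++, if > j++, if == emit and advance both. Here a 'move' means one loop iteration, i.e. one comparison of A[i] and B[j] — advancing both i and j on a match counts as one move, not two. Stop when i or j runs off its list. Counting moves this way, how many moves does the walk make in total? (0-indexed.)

14 moves

[i=0,j=0] 0<3 → i++
[i=1,j=0] 1<3 → i++
[i=2,j=0] 3==3 emit → i++,j++
[i=3,j=1] 10<17 → i++
[i=4,j=1] 13<17 → i++
[i=5,j=1] 16<17 → i++
[i=6,j=1] 17==17 emit → i++,j++
[i=7,j=2] 21>18 → j++
[i=7,j=3] 21<25 → i++
[i=8,j=3] 22<25 → i++
[i=9,j=3] 23<25 → i++
[i=10,j=3] 25==25 emit → i++,j++
[i=11,j=4] 27<29 → i++
[i=12,j=4] 29==29 emit → i++,j++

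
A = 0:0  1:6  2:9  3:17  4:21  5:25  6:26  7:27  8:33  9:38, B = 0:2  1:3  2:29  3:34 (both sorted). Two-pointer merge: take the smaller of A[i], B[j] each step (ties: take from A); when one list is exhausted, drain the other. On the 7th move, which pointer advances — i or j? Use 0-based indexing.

i=0 j=0: A[i]=0<=B[j]=2 take 0, i++
i=1 j=0: A[i]=6>B[j]=2 take 2, j++
i=1 j=1: A[i]=6>B[j]=3 take 3, j++
i=1 j=2: A[i]=6<=B[j]=29 take 6, i++
i=2 j=2: A[i]=9<=B[j]=29 take 9, i++
i=3 j=2: A[i]=17<=B[j]=29 take 17, i++
i=4 j=2: A[i]=21<=B[j]=29 take 21, i++

i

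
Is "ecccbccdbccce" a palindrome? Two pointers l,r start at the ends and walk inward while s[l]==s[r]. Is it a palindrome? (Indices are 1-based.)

l=1 r=13: 'e'=='e', l++,r--
l=2 r=12: 'c'=='c', l++,r--
l=3 r=11: 'c'=='c', l++,r--
l=4 r=10: 'c'=='c', l++,r--
l=5 r=9: 'b'=='b', l++,r--
l=6 r=8: 'c'!='d', stop

not a palindrome (mismatch at 6,8)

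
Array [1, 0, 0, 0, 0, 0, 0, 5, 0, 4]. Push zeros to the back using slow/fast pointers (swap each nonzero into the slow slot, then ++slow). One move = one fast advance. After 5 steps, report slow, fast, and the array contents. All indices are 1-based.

slow=2, fast=6, a=[1, 0, 0, 0, 0, 0, 0, 5, 0, 4]

(s=1,f=1) a[fast]=1≠0 swap→a[1]=1 → slow++,fast++
(s=2,f=2) a[fast]=0 → fast++
(s=2,f=3) a[fast]=0 → fast++
(s=2,f=4) a[fast]=0 → fast++
(s=2,f=5) a[fast]=0 → fast++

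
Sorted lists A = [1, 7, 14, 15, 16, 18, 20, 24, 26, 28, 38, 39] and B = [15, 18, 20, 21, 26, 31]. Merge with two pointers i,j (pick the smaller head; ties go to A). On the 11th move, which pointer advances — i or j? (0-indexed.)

i=0 j=0: A[i]=1<=B[j]=15 take 1, i++
i=1 j=0: A[i]=7<=B[j]=15 take 7, i++
i=2 j=0: A[i]=14<=B[j]=15 take 14, i++
i=3 j=0: A[i]=15<=B[j]=15 take 15, i++
i=4 j=0: A[i]=16>B[j]=15 take 15, j++
i=4 j=1: A[i]=16<=B[j]=18 take 16, i++
i=5 j=1: A[i]=18<=B[j]=18 take 18, i++
i=6 j=1: A[i]=20>B[j]=18 take 18, j++
i=6 j=2: A[i]=20<=B[j]=20 take 20, i++
i=7 j=2: A[i]=24>B[j]=20 take 20, j++
i=7 j=3: A[i]=24>B[j]=21 take 21, j++

j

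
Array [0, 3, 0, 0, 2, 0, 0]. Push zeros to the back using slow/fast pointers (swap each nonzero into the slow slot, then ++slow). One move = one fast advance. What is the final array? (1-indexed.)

slow=1 fast=1: a[fast]=0, fast++
slow=1 fast=2: a[fast]=3≠0 swap→a[1]=3, slow++,fast++
slow=2 fast=3: a[fast]=0, fast++
slow=2 fast=4: a[fast]=0, fast++
slow=2 fast=5: a[fast]=2≠0 swap→a[2]=2, slow++,fast++
slow=3 fast=6: a[fast]=0, fast++
slow=3 fast=7: a[fast]=0, fast++

[3, 2, 0, 0, 0, 0, 0]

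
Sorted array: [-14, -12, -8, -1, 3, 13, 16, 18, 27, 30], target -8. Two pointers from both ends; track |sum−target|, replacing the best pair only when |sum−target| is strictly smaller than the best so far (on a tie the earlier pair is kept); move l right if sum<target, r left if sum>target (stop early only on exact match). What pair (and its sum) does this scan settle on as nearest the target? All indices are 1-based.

l=1 r=10: -14+30=16 d=24 *, r--
l=1 r=9: -14+27=13 d=21 *, r--
l=1 r=8: -14+18=4 d=12 *, r--
l=1 r=7: -14+16=2 d=10 *, r--
l=1 r=6: -14+13=-1 d=7 *, r--
l=1 r=5: -14+3=-11 d=3 *, l++
l=2 r=5: -12+3=-9 d=1 *, l++
l=3 r=5: -8+3=-5 d=3, r--
l=3 r=4: -8+-1=-9 d=1, l++

pair (-12, 3) with sum -9 (|Δ|=1)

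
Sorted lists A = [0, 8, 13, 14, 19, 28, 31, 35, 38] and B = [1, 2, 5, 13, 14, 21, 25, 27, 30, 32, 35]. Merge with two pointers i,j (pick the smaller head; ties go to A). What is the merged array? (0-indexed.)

[0, 1, 2, 5, 8, 13, 13, 14, 14, 19, 21, 25, 27, 28, 30, 31, 32, 35, 35, 38]

[i=0,j=0] A[i]=0<=B[j]=1 take 0 → i++
[i=1,j=0] A[i]=8>B[j]=1 take 1 → j++
[i=1,j=1] A[i]=8>B[j]=2 take 2 → j++
[i=1,j=2] A[i]=8>B[j]=5 take 5 → j++
[i=1,j=3] A[i]=8<=B[j]=13 take 8 → i++
[i=2,j=3] A[i]=13<=B[j]=13 take 13 → i++
[i=3,j=3] A[i]=14>B[j]=13 take 13 → j++
[i=3,j=4] A[i]=14<=B[j]=14 take 14 → i++
[i=4,j=4] A[i]=19>B[j]=14 take 14 → j++
[i=4,j=5] A[i]=19<=B[j]=21 take 19 → i++
[i=5,j=5] A[i]=28>B[j]=21 take 21 → j++
[i=5,j=6] A[i]=28>B[j]=25 take 25 → j++
[i=5,j=7] A[i]=28>B[j]=27 take 27 → j++
[i=5,j=8] A[i]=28<=B[j]=30 take 28 → i++
[i=6,j=8] A[i]=31>B[j]=30 take 30 → j++
[i=6,j=9] A[i]=31<=B[j]=32 take 31 → i++
[i=7,j=9] A[i]=35>B[j]=32 take 32 → j++
[i=7,j=10] A[i]=35<=B[j]=35 take 35 → i++
[i=8,j=10] A[i]=38>B[j]=35 take 35 → j++
[i=8,j=11] B done, take A[i]=38 → i++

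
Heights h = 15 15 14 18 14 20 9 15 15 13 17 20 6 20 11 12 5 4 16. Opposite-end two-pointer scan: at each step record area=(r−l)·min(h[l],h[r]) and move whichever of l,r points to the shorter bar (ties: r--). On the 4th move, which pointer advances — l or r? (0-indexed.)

[0,18] min(15,16)*18=270 best=270 * → l++
[1,18] min(15,16)*17=255 best=270 → l++
[2,18] min(14,16)*16=224 best=270 → l++
[3,18] min(18,16)*15=240 best=270 → r--

r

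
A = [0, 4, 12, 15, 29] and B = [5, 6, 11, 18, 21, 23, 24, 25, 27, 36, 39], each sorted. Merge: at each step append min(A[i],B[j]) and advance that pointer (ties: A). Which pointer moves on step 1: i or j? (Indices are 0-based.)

i

[i=0,j=0] A[i]=0<=B[j]=5 take 0 → i++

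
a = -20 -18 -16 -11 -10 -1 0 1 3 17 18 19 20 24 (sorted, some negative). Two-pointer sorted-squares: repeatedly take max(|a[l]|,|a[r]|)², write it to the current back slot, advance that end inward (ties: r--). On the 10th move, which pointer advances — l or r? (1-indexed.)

l

[1,14] |-20|<=|24| out[14]=576 → r--
[1,13] |-20|<=|20| out[13]=400 → r--
[1,12] |-20|>|19| out[12]=400 → l++
[2,12] |-18|<=|19| out[11]=361 → r--
[2,11] |-18|<=|18| out[10]=324 → r--
[2,10] |-18|>|17| out[9]=324 → l++
[3,10] |-16|<=|17| out[8]=289 → r--
[3,9] |-16|>|3| out[7]=256 → l++
[4,9] |-11|>|3| out[6]=121 → l++
[5,9] |-10|>|3| out[5]=100 → l++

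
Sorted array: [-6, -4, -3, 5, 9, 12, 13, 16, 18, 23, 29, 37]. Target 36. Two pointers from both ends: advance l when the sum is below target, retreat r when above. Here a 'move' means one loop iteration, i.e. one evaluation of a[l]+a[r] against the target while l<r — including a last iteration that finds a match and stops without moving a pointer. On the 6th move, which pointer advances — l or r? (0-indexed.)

r

l=0 r=11: -6+37=31 <36, l++
l=1 r=11: -4+37=33 <36, l++
l=2 r=11: -3+37=34 <36, l++
l=3 r=11: 5+37=42 >36, r--
l=3 r=10: 5+29=34 <36, l++
l=4 r=10: 9+29=38 >36, r--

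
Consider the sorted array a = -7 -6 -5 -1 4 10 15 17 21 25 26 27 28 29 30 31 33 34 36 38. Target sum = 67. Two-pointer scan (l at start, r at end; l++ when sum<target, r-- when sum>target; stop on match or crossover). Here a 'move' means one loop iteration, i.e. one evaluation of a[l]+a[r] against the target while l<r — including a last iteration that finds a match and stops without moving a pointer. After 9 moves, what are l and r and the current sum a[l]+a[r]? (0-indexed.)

l=0 r=19: -7+38=31 <67, l++
l=1 r=19: -6+38=32 <67, l++
l=2 r=19: -5+38=33 <67, l++
l=3 r=19: -1+38=37 <67, l++
l=4 r=19: 4+38=42 <67, l++
l=5 r=19: 10+38=48 <67, l++
l=6 r=19: 15+38=53 <67, l++
l=7 r=19: 17+38=55 <67, l++
l=8 r=19: 21+38=59 <67, l++

l=9, r=19, sum=63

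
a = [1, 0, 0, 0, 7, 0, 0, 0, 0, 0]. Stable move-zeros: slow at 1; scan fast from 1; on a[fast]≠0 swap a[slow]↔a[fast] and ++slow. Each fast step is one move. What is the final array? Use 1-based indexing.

[1, 7, 0, 0, 0, 0, 0, 0, 0, 0]

(s=1,f=1) a[fast]=1≠0 swap→a[1]=1 → slow++,fast++
(s=2,f=2) a[fast]=0 → fast++
(s=2,f=3) a[fast]=0 → fast++
(s=2,f=4) a[fast]=0 → fast++
(s=2,f=5) a[fast]=7≠0 swap→a[2]=7 → slow++,fast++
(s=3,f=6) a[fast]=0 → fast++
(s=3,f=7) a[fast]=0 → fast++
(s=3,f=8) a[fast]=0 → fast++
(s=3,f=9) a[fast]=0 → fast++
(s=3,f=10) a[fast]=0 → fast++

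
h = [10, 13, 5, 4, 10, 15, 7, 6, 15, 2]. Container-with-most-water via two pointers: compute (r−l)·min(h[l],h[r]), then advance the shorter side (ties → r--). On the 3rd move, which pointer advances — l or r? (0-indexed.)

l=0 r=9: min(10,2)*9=18 best=18 *, r--
l=0 r=8: min(10,15)*8=80 best=80 *, l++
l=1 r=8: min(13,15)*7=91 best=91 *, l++

l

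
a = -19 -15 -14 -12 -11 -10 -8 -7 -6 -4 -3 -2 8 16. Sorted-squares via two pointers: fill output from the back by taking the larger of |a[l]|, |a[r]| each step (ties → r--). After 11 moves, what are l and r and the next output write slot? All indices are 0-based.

l=9, r=11, next write slot=2

l=0 r=13: |-19|>|16| out[13]=361, l++
l=1 r=13: |-15|<=|16| out[12]=256, r--
l=1 r=12: |-15|>|8| out[11]=225, l++
l=2 r=12: |-14|>|8| out[10]=196, l++
l=3 r=12: |-12|>|8| out[9]=144, l++
l=4 r=12: |-11|>|8| out[8]=121, l++
l=5 r=12: |-10|>|8| out[7]=100, l++
l=6 r=12: |-8|<=|8| out[6]=64, r--
l=6 r=11: |-8|>|-2| out[5]=64, l++
l=7 r=11: |-7|>|-2| out[4]=49, l++
l=8 r=11: |-6|>|-2| out[3]=36, l++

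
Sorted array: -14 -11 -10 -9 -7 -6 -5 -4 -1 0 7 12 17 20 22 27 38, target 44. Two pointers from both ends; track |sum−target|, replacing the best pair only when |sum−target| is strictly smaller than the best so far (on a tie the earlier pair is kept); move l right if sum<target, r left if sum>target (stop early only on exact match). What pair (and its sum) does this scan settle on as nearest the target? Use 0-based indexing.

[0,16] -14+38=24 d=20 * → l++
[1,16] -11+38=27 d=17 * → l++
[2,16] -10+38=28 d=16 * → l++
[3,16] -9+38=29 d=15 * → l++
[4,16] -7+38=31 d=13 * → l++
[5,16] -6+38=32 d=12 * → l++
[6,16] -5+38=33 d=11 * → l++
[7,16] -4+38=34 d=10 * → l++
[8,16] -1+38=37 d=7 * → l++
[9,16] 0+38=38 d=6 * → l++
[10,16] 7+38=45 d=1 * → r--
[10,15] 7+27=34 d=10 → l++
[11,15] 12+27=39 d=5 → l++
[12,15] 17+27=44 d=0 * → stop

pair (17, 27) with sum 44 (|Δ|=0)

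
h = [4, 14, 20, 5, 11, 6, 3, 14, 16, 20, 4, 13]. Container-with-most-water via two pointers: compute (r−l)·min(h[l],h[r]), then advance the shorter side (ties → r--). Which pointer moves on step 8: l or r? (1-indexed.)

l=1 r=12: min(4,13)*11=44 best=44 *, l++
l=2 r=12: min(14,13)*10=130 best=130 *, r--
l=2 r=11: min(14,4)*9=36 best=130, r--
l=2 r=10: min(14,20)*8=112 best=130, l++
l=3 r=10: min(20,20)*7=140 best=140 *, r--
l=3 r=9: min(20,16)*6=96 best=140, r--
l=3 r=8: min(20,14)*5=70 best=140, r--
l=3 r=7: min(20,3)*4=12 best=140, r--

r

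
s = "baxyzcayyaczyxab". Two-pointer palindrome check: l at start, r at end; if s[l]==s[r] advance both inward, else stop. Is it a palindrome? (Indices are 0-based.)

palindrome

[0,15] 'b'=='b' → l++,r--
[1,14] 'a'=='a' → l++,r--
[2,13] 'x'=='x' → l++,r--
[3,12] 'y'=='y' → l++,r--
[4,11] 'z'=='z' → l++,r--
[5,10] 'c'=='c' → l++,r--
[6,9] 'a'=='a' → l++,r--
[7,8] 'y'=='y' → l++,r--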